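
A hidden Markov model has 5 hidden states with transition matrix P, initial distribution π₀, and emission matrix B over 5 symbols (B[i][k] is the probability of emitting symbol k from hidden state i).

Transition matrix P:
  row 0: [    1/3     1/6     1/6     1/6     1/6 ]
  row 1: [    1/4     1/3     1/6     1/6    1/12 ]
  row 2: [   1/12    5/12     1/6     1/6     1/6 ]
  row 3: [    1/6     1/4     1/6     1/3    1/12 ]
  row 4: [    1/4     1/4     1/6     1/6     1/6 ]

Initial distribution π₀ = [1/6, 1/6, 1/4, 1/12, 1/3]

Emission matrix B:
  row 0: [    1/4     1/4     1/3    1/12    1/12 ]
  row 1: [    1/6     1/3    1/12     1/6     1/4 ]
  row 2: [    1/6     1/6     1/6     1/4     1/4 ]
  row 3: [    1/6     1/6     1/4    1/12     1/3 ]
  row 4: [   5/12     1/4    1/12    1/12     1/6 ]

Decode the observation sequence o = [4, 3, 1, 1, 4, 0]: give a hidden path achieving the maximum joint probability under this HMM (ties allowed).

path = [2, 1, 1, 1, 1, 0]

t=0: δ = [1.389e-02, 4.167e-02, 6.250e-02, 2.778e-02, 5.556e-02]  (obs o_0=4)
t=1: δ = [1.157e-03, 4.340e-03, 2.604e-03, 8.681e-04, 8.681e-04]  ψ = [4, 2, 2, 2, 2]  (obs o_1=3)
t=2: δ = [2.713e-04, 4.823e-04, 1.206e-04, 1.206e-04, 1.085e-04]  ψ = [1, 1, 1, 1, 2]  (obs o_2=1)
t=3: δ = [3.014e-05, 5.358e-05, 1.340e-05, 1.340e-05, 1.130e-05]  ψ = [1, 1, 1, 1, 0]  (obs o_3=1)
t=4: δ = [1.116e-06, 4.465e-06, 2.233e-06, 2.977e-06, 8.372e-07]  ψ = [1, 1, 1, 1, 0]  (obs o_4=4)
t=5: δ = [2.791e-07, 2.481e-07, 1.240e-07, 1.654e-07, 1.550e-07]  ψ = [1, 1, 1, 3, 1]  (obs o_5=0)
backtrack: best end state = 0; path = [2, 1, 1, 1, 1, 0]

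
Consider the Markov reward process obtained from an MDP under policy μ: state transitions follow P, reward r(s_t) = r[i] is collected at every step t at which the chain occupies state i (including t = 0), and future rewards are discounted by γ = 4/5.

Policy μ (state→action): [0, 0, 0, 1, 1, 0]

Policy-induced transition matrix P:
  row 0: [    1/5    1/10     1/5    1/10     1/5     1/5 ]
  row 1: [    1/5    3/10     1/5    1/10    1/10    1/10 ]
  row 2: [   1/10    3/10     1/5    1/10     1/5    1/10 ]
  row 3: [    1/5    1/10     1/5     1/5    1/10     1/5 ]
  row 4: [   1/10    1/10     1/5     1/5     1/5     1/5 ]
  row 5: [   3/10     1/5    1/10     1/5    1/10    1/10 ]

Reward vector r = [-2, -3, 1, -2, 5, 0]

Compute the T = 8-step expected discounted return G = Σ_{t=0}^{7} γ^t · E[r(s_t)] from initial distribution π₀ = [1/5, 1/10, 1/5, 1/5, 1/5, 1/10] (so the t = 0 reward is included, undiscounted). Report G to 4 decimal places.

G = -0.6794

t=0: π = [0.2000, 0.1000, 0.2000, 0.2000, 0.2000, 0.1000], E[r] = 0.1000, γ^t·E[r] = 0.100000, running G = 0.100000
t=1: π = [0.1700, 0.1700, 0.1900, 0.1500, 0.1600, 0.1600], E[r] = -0.1600, γ^t·E[r] = -0.128000, running G = -0.028000
t=2: π = [0.1810, 0.1880, 0.1840, 0.1470, 0.1520, 0.1480], E[r] = -0.2760, γ^t·E[r] = -0.176640, running G = -0.204640
t=3: π = [0.1812, 0.1892, 0.1852, 0.1447, 0.1517, 0.1480], E[r] = -0.2757, γ^t·E[r] = -0.141158, running G = -0.345798
t=4: π = [0.1811, 0.1897, 0.1852, 0.1444, 0.1518, 0.1478], E[r] = -0.2759, γ^t·E[r] = -0.113005, running G = -0.458803
t=5: π = [0.1811, 0.1898, 0.1852, 0.1444, 0.1518, 0.1477], E[r] = -0.2759, γ^t·E[r] = -0.090415, running G = -0.549218
t=6: π = [0.1811, 0.1898, 0.1852, 0.1444, 0.1518, 0.1477], E[r] = -0.2760, γ^t·E[r] = -0.072340, running G = -0.621557
t=7: π = [0.1811, 0.1898, 0.1852, 0.1444, 0.1518, 0.1477], E[r] = -0.2760, γ^t·E[r] = -0.057873, running G = -0.679431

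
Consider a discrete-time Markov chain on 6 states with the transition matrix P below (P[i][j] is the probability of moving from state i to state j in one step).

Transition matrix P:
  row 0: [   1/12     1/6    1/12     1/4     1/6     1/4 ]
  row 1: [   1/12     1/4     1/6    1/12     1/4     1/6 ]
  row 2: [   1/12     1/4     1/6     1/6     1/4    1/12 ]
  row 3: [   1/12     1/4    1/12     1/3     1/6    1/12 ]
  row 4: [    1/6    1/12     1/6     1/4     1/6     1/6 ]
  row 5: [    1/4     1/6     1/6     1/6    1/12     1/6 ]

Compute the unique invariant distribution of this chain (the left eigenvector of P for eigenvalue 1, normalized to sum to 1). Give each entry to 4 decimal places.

Balance equations π_j = Σ_i π_i·P[i][j]:
  π_0 = 1/12·π_0 + 1/12·π_1 + 1/12·π_2 + 1/12·π_3 + 1/6·π_4 + 1/4·π_5
  π_1 = 1/6·π_0 + 1/4·π_1 + 1/4·π_2 + 1/4·π_3 + 1/12·π_4 + 1/6·π_5
  π_2 = 1/12·π_0 + 1/6·π_1 + 1/6·π_2 + 1/12·π_3 + 1/6·π_4 + 1/6·π_5
  π_3 = 1/4·π_0 + 1/12·π_1 + 1/6·π_2 + 1/3·π_3 + 1/4·π_4 + 1/6·π_5
  π_4 = 1/6·π_0 + 1/4·π_1 + 1/4·π_2 + 1/6·π_3 + 1/6·π_4 + 1/12·π_5
  normalize: π_0 + π_1 + π_2 + π_3 + π_4 + π_5 = 1
Solving the linear system gives exactly π = [251/2038, 20479/103938, 2405/17323, 7305/34646, 9476/51969, 15361/103938].

π = [0.1232, 0.1970, 0.1388, 0.2108, 0.1823, 0.1478]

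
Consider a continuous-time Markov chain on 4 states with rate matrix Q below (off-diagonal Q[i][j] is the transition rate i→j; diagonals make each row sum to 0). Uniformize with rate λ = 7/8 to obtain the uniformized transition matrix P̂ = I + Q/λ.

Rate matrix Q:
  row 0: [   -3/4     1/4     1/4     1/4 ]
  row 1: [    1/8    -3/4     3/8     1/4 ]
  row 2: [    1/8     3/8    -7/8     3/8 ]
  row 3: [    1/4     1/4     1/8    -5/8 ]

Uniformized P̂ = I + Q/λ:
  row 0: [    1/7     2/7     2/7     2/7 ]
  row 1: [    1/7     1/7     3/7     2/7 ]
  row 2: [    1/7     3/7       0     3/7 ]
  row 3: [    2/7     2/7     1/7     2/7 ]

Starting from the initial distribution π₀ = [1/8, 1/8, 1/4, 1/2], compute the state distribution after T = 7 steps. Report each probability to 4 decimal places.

π = [0.1881, 0.2773, 0.2177, 0.3169]

t=0: π = [0.1250, 0.1250, 0.2500, 0.5000]
t=1: π = [0.2143, 0.3036, 0.1607, 0.3214]
t=2: π = [0.1888, 0.2653, 0.2372, 0.3087]
t=3: π = [0.1870, 0.2817, 0.2117, 0.3196]
t=4: π = [0.1885, 0.2757, 0.2198, 0.3160]
t=5: π = [0.1880, 0.2777, 0.2172, 0.3171]
t=6: π = [0.1882, 0.2771, 0.2180, 0.3167]
t=7: π = [0.1881, 0.2773, 0.2177, 0.3169]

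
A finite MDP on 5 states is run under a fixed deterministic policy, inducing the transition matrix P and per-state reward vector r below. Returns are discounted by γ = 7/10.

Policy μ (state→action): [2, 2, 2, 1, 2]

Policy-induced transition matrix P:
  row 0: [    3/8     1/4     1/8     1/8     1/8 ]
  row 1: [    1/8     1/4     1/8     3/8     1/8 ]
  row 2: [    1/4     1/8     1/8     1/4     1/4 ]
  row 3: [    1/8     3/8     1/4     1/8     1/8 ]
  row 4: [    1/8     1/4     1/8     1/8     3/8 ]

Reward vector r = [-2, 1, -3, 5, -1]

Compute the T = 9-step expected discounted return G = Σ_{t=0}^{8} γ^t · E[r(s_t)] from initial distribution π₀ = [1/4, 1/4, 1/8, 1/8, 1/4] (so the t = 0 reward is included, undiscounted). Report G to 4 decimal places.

G = 0.3093

t=0: π = [0.2500, 0.2500, 0.1250, 0.1250, 0.2500], E[r] = -0.2500, γ^t·E[r] = -0.250000, running G = -0.250000
t=1: π = [0.2031, 0.2500, 0.1406, 0.2031, 0.2031], E[r] = 0.2344, γ^t·E[r] = 0.164063, running G = -0.085938
t=2: π = [0.1934, 0.2578, 0.1504, 0.2051, 0.1934], E[r] = 0.2520, γ^t·E[r] = 0.123457, running G = 0.037520
t=3: π = [0.1921, 0.2568, 0.1506, 0.2083, 0.1921], E[r] = 0.2698, γ^t·E[r] = 0.092533, running G = 0.130052
t=4: π = [0.1919, 0.2572, 0.1510, 0.2080, 0.1919], E[r] = 0.2687, γ^t·E[r] = 0.064517, running G = 0.194569
t=5: π = [0.1918, 0.2571, 0.1510, 0.2082, 0.1918], E[r] = 0.2695, γ^t·E[r] = 0.045291, running G = 0.239860
t=6: π = [0.1918, 0.2571, 0.1510, 0.2082, 0.1918], E[r] = 0.2694, γ^t·E[r] = 0.031689, running G = 0.271549
t=7: π = [0.1918, 0.2571, 0.1510, 0.2082, 0.1918], E[r] = 0.2694, γ^t·E[r] = 0.022186, running G = 0.293735
t=8: π = [0.1918, 0.2571, 0.1510, 0.2082, 0.1918], E[r] = 0.2694, γ^t·E[r] = 0.015530, running G = 0.309264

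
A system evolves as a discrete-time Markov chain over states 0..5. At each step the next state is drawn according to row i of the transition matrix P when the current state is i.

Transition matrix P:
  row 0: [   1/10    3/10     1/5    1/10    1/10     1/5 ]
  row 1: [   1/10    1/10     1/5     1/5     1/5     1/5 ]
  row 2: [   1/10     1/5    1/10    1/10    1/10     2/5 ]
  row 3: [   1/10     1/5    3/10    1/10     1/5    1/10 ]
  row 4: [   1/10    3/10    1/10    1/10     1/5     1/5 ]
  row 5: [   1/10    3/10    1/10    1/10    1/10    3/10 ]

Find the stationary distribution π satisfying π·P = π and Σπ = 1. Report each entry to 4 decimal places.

π = [0.1000, 0.2267, 0.1572, 0.1227, 0.1499, 0.2435]

Balance equations π_j = Σ_i π_i·P[i][j]:
  π_0 = 1/10·π_0 + 1/10·π_1 + 1/10·π_2 + 1/10·π_3 + 1/10·π_4 + 1/10·π_5
  π_1 = 3/10·π_0 + 1/10·π_1 + 1/5·π_2 + 1/5·π_3 + 3/10·π_4 + 3/10·π_5
  π_2 = 1/5·π_0 + 1/5·π_1 + 1/10·π_2 + 3/10·π_3 + 1/10·π_4 + 1/10·π_5
  π_3 = 1/10·π_0 + 1/5·π_1 + 1/10·π_2 + 1/10·π_3 + 1/10·π_4 + 1/10·π_5
  π_4 = 1/10·π_0 + 1/5·π_1 + 1/10·π_2 + 1/5·π_3 + 1/5·π_4 + 1/10·π_5
  normalize: π_0 + π_1 + π_2 + π_3 + π_4 + π_5 = 1
Solving the linear system gives exactly π = [1/10, 277/1222, 1921/12220, 1499/12220, 16489/109980, 26783/109980].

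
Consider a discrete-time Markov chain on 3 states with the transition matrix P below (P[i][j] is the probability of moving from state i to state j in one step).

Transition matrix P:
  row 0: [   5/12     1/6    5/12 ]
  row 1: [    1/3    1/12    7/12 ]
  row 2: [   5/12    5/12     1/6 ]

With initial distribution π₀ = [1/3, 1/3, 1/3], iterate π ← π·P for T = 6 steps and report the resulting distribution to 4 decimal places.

t=0: π = [0.3333, 0.3333, 0.3333]
t=1: π = [0.3889, 0.2222, 0.3889]
t=2: π = [0.3981, 0.2454, 0.3565]
t=3: π = [0.3962, 0.2353, 0.3684]
t=4: π = [0.3971, 0.2392, 0.3638]
t=5: π = [0.3967, 0.2377, 0.3656]
t=6: π = [0.3969, 0.2383, 0.3649]

π = [0.3969, 0.2383, 0.3649]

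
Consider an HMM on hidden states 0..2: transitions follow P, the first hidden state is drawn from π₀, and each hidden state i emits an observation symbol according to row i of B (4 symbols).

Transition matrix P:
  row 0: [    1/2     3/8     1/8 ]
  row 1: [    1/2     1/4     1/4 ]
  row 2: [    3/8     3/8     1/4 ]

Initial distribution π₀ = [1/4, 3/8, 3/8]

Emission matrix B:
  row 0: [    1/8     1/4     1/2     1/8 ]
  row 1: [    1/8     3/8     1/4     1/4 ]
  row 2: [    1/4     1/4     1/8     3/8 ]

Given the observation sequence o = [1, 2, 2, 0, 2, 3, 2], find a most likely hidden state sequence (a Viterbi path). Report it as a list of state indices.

t=0: δ = [6.250e-02, 1.406e-01, 9.375e-02]  (obs o_0=1)
t=1: δ = [3.516e-02, 8.789e-03, 4.395e-03]  ψ = [1, 1, 1]  (obs o_1=2)
t=2: δ = [8.789e-03, 3.296e-03, 5.493e-04]  ψ = [0, 0, 0]  (obs o_2=2)
t=3: δ = [5.493e-04, 4.120e-04, 2.747e-04]  ψ = [0, 0, 0]  (obs o_3=0)
t=4: δ = [1.373e-04, 5.150e-05, 1.287e-05]  ψ = [0, 0, 1]  (obs o_4=2)
t=5: δ = [8.583e-06, 1.287e-05, 6.437e-06]  ψ = [0, 0, 0]  (obs o_5=3)
t=6: δ = [3.219e-06, 8.047e-07, 4.023e-07]  ψ = [1, 0, 1]  (obs o_6=2)
backtrack: best end state = 0; path = [1, 0, 0, 0, 0, 1, 0]

path = [1, 0, 0, 0, 0, 1, 0]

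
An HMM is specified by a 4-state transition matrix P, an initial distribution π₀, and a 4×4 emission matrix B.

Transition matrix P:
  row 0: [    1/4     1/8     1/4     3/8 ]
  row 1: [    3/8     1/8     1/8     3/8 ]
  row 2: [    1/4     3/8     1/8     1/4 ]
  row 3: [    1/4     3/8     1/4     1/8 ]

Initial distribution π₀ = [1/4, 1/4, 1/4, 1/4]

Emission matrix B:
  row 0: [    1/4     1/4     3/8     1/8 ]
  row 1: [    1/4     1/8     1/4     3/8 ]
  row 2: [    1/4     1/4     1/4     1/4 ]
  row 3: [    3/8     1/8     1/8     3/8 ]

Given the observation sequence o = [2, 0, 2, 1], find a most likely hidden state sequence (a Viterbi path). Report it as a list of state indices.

t=0: δ = [9.375e-02, 6.250e-02, 6.250e-02, 3.125e-02]  (obs o_0=2)
t=1: δ = [5.859e-03, 5.859e-03, 5.859e-03, 1.318e-02]  ψ = [0, 2, 0, 0]  (obs o_1=0)
t=2: δ = [1.236e-03, 1.236e-03, 8.240e-04, 2.747e-04]  ψ = [3, 3, 3, 0]  (obs o_2=2)
t=3: δ = [1.159e-04, 3.862e-05, 7.725e-05, 5.794e-05]  ψ = [1, 2, 0, 0]  (obs o_3=1)
backtrack: best end state = 0; path = [0, 3, 1, 0]

path = [0, 3, 1, 0]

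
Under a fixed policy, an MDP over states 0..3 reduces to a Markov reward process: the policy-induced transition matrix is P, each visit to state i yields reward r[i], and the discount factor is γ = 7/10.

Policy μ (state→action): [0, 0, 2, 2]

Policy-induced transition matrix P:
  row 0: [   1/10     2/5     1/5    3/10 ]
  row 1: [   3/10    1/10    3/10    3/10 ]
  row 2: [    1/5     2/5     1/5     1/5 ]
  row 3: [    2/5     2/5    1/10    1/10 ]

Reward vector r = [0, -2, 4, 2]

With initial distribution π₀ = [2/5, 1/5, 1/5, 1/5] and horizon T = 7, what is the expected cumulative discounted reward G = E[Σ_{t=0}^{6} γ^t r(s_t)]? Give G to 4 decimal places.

t=0: π = [0.4000, 0.2000, 0.2000, 0.2000], E[r] = 0.8000, γ^t·E[r] = 0.800000, running G = 0.800000
t=1: π = [0.2200, 0.3400, 0.2000, 0.2400], E[r] = 0.6000, γ^t·E[r] = 0.420000, running G = 1.220000
t=2: π = [0.2600, 0.2980, 0.2100, 0.2320], E[r] = 0.7080, γ^t·E[r] = 0.346920, running G = 1.566920
t=3: π = [0.2502, 0.3106, 0.2066, 0.2326], E[r] = 0.6704, γ^t·E[r] = 0.229947, running G = 1.796867
t=4: π = [0.2526, 0.3068, 0.2078, 0.2328], E[r] = 0.6832, γ^t·E[r] = 0.164036, running G = 1.960904
t=5: π = [0.2520, 0.3080, 0.2074, 0.2327], E[r] = 0.6790, γ^t·E[r] = 0.114120, running G = 2.075024
t=6: π = [0.2521, 0.3076, 0.2075, 0.2327], E[r] = 0.6803, γ^t·E[r] = 0.080042, running G = 2.155066

G = 2.1551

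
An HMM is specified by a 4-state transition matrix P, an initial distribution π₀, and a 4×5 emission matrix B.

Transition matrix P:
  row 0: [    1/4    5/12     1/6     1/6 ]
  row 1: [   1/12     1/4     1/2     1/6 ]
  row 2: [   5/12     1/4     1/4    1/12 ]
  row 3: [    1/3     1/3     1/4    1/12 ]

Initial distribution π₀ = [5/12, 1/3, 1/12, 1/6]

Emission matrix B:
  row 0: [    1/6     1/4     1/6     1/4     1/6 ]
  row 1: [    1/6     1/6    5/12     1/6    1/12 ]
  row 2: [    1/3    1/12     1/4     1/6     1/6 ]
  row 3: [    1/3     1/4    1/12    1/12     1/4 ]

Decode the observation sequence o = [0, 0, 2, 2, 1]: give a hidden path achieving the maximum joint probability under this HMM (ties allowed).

path = [1, 2, 1, 2, 0]

t=0: δ = [6.944e-02, 5.556e-02, 2.778e-02, 5.556e-02]  (obs o_0=0)
t=1: δ = [3.086e-03, 4.823e-03, 9.259e-03, 3.858e-03]  ψ = [3, 0, 1, 0]  (obs o_1=0)
t=2: δ = [6.430e-04, 9.645e-04, 6.028e-04, 6.698e-05]  ψ = [2, 2, 1, 1]  (obs o_2=2)
t=3: δ = [4.186e-05, 1.116e-04, 1.206e-04, 1.340e-05]  ψ = [2, 0, 1, 1]  (obs o_3=2)
t=4: δ = [1.256e-05, 5.023e-06, 4.651e-06, 4.651e-06]  ψ = [2, 2, 1, 1]  (obs o_4=1)
backtrack: best end state = 0; path = [1, 2, 1, 2, 0]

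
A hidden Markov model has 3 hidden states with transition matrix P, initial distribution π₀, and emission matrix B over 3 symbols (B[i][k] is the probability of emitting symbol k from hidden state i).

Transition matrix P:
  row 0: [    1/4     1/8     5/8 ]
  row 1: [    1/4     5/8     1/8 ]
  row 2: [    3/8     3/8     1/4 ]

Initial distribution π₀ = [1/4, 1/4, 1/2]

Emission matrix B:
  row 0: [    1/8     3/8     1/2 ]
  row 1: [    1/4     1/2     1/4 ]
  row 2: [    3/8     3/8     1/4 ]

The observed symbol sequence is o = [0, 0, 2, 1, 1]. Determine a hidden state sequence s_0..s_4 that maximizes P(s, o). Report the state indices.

path = [2, 1, 1, 1, 1]

t=0: δ = [3.125e-02, 6.250e-02, 1.875e-01]  (obs o_0=0)
t=1: δ = [8.789e-03, 1.758e-02, 1.758e-02]  ψ = [2, 2, 2]  (obs o_1=0)
t=2: δ = [3.296e-03, 2.747e-03, 1.373e-03]  ψ = [2, 1, 0]  (obs o_2=2)
t=3: δ = [3.090e-04, 8.583e-04, 7.725e-04]  ψ = [0, 1, 0]  (obs o_3=1)
t=4: δ = [1.086e-04, 2.682e-04, 7.242e-05]  ψ = [2, 1, 0]  (obs o_4=1)
backtrack: best end state = 1; path = [2, 1, 1, 1, 1]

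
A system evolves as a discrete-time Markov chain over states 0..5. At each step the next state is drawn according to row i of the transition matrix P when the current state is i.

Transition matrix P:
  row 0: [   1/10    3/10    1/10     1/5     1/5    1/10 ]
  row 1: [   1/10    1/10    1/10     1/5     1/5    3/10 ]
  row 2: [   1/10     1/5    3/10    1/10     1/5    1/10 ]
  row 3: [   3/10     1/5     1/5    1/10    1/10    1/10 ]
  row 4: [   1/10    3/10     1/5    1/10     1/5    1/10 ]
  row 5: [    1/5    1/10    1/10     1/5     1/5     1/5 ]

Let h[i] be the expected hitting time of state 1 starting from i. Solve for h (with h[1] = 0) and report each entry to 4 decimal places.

h = [4.0632, 0.0000, 4.5198, 4.4737, 4.0678, 4.9662]

First-step conditioning: h[1] = 0; for i ≠ 1, h[i] = 1 + Σ_k P[i][k]·h[k].
  h[0] = 1 + 1/10·h[0] + 1/10·h[2] + 1/5·h[3] + 1/5·h[4] + 1/10·h[5]
  h[2] = 1 + 1/10·h[0] + 3/10·h[2] + 1/10·h[3] + 1/5·h[4] + 1/10·h[5]
  h[3] = 1 + 3/10·h[0] + 1/5·h[2] + 1/10·h[3] + 1/10·h[4] + 1/10·h[5]
  h[4] = 1 + 1/10·h[0] + 1/5·h[2] + 1/10·h[3] + 1/5·h[4] + 1/10·h[5]
  h[5] = 1 + 1/5·h[0] + 1/10·h[2] + 1/5·h[3] + 1/5·h[4] + 1/5·h[5]
Solving the 5×5 linear system over states ≠ 1 gives exactly h = [39645/9757, 0, 44100/9757, 43650/9757, 39690/9757, 4405/887] (h[1] = 0 is the target).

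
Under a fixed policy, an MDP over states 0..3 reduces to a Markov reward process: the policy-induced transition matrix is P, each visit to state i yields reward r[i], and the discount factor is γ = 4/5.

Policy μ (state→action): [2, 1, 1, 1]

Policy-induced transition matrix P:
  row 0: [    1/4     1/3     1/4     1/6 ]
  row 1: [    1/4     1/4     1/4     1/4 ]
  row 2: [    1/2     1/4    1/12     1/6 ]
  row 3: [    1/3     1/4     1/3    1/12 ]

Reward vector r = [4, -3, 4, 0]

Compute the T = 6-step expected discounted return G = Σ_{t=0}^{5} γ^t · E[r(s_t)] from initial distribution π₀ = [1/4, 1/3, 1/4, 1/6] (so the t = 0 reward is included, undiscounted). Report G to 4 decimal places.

G = 4.6793

t=0: π = [0.2500, 0.3333, 0.2500, 0.1667], E[r] = 1.0000, γ^t·E[r] = 1.000000, running G = 1.000000
t=1: π = [0.3264, 0.2708, 0.2222, 0.1806], E[r] = 1.3819, γ^t·E[r] = 1.105556, running G = 2.105556
t=2: π = [0.3206, 0.2772, 0.2280, 0.1742], E[r] = 1.3628, γ^t·E[r] = 0.872222, running G = 2.977778
t=3: π = [0.3215, 0.2767, 0.2265, 0.1753], E[r] = 1.3620, γ^t·E[r] = 0.697333, running G = 3.675111
t=4: π = [0.3212, 0.2768, 0.2269, 0.1751], E[r] = 1.3620, γ^t·E[r] = 0.557858, running G = 4.232970
t=5: π = [0.3213, 0.2768, 0.2268, 0.1751], E[r] = 1.3621, γ^t·E[r] = 0.446319, running G = 4.679288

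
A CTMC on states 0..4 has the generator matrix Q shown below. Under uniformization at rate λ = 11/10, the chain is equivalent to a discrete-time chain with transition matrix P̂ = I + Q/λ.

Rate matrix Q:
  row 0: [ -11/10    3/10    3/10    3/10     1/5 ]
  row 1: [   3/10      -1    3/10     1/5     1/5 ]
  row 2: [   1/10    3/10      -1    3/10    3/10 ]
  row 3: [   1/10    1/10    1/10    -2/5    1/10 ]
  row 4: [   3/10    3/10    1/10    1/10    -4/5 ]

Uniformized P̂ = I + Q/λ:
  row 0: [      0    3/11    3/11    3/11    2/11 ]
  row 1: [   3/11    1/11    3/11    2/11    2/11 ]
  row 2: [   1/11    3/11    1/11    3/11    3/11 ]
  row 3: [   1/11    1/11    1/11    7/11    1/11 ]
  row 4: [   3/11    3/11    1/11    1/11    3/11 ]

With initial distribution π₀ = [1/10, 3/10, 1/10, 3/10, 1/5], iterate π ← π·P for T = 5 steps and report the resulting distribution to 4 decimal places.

π = [0.1430, 0.1769, 0.1492, 0.3509, 0.1800]

t=0: π = [0.1000, 0.3000, 0.1000, 0.3000, 0.2000]
t=1: π = [0.1727, 0.1636, 0.1636, 0.3182, 0.1818]
t=2: π = [0.1380, 0.1851, 0.1521, 0.3405, 0.1843]
t=3: π = [0.1455, 0.1772, 0.1497, 0.3462, 0.1814]
t=4: π = [0.1429, 0.1776, 0.1496, 0.3495, 0.1804]
t=5: π = [0.1430, 0.1769, 0.1492, 0.3509, 0.1800]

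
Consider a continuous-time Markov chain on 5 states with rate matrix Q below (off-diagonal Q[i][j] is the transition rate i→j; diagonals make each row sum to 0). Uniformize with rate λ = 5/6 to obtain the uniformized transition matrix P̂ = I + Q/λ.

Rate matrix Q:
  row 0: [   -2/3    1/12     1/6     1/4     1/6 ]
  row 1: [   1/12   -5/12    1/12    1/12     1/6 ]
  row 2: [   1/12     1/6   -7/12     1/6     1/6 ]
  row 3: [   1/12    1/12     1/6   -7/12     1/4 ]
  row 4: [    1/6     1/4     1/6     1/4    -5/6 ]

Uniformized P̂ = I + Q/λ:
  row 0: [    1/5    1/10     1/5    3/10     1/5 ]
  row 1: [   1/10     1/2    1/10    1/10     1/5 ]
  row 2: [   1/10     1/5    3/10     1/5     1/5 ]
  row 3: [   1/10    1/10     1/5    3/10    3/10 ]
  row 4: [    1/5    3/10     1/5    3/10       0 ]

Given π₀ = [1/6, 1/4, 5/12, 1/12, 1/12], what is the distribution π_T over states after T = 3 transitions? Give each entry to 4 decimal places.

t=0: π = [0.1667, 0.2500, 0.4167, 0.0833, 0.0833]
t=1: π = [0.1250, 0.2583, 0.2167, 0.2083, 0.1917]
t=2: π = [0.1317, 0.2633, 0.1958, 0.2267, 0.1825]
t=3: π = [0.1314, 0.2614, 0.1933, 0.2278, 0.1862]

π = [0.1314, 0.2614, 0.1933, 0.2278, 0.1862]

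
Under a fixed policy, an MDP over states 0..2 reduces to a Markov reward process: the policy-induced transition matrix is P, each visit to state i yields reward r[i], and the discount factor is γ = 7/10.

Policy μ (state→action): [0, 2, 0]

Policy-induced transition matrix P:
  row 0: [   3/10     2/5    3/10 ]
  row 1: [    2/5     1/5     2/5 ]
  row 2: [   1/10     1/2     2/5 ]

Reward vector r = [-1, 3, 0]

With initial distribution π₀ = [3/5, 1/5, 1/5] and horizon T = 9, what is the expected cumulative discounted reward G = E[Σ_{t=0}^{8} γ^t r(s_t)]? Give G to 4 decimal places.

G = 1.8361

t=0: π = [0.6000, 0.2000, 0.2000], E[r] = 0.0000, γ^t·E[r] = 0.000000, running G = 0.000000
t=1: π = [0.2800, 0.3800, 0.3400], E[r] = 0.8600, γ^t·E[r] = 0.602000, running G = 0.602000
t=2: π = [0.2700, 0.3580, 0.3720], E[r] = 0.8040, γ^t·E[r] = 0.393960, running G = 0.995960
t=3: π = [0.2614, 0.3656, 0.3730], E[r] = 0.8354, γ^t·E[r] = 0.286542, running G = 1.282502
t=4: π = [0.2620, 0.3642, 0.3739], E[r] = 0.8306, γ^t·E[r] = 0.199422, running G = 1.481924
t=5: π = [0.2616, 0.3646, 0.3738], E[r] = 0.8320, γ^t·E[r] = 0.139835, running G = 1.621759
t=6: π = [0.2617, 0.3645, 0.3738], E[r] = 0.8317, γ^t·E[r] = 0.097851, running G = 1.719610
t=7: π = [0.2617, 0.3645, 0.3738], E[r] = 0.8318, γ^t·E[r] = 0.068501, running G = 1.788111
t=8: π = [0.2617, 0.3645, 0.3738], E[r] = 0.8318, γ^t·E[r] = 0.047950, running G = 1.836061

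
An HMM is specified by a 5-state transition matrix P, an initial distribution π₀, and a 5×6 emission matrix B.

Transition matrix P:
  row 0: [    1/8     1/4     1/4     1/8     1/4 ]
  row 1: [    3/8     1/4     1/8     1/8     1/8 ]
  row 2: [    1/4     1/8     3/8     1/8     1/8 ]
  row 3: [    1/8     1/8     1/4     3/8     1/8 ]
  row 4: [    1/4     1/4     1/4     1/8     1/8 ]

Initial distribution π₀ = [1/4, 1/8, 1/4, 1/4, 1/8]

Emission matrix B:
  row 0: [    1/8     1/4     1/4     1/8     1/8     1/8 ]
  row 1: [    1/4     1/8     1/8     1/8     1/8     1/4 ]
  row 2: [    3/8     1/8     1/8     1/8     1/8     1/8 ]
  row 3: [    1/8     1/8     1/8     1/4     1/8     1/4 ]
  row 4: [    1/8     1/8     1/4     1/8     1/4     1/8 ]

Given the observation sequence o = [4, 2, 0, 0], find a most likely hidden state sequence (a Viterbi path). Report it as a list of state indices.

t=0: δ = [3.125e-02, 1.562e-02, 3.125e-02, 3.125e-02, 3.125e-02]  (obs o_0=4)
t=1: δ = [1.953e-03, 9.766e-04, 1.465e-03, 1.465e-03, 1.953e-03]  ψ = [2, 0, 2, 3, 0]  (obs o_1=2)
t=2: δ = [6.104e-05, 1.221e-04, 2.060e-04, 6.866e-05, 6.104e-05]  ψ = [4, 0, 2, 3, 0]  (obs o_2=0)
t=3: δ = [6.437e-06, 7.629e-06, 2.897e-05, 3.219e-06, 3.219e-06]  ψ = [2, 1, 2, 2, 2]  (obs o_3=0)
backtrack: best end state = 2; path = [2, 2, 2, 2]

path = [2, 2, 2, 2]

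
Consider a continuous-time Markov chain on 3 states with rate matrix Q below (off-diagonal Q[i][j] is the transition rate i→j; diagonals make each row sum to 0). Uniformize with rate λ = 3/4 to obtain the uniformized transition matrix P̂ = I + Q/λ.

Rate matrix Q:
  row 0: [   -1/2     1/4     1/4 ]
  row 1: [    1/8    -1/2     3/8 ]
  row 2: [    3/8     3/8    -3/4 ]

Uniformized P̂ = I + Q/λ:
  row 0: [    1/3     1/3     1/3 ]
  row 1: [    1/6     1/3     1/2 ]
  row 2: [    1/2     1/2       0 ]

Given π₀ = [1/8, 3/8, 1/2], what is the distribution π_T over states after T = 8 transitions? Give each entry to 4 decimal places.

π = [0.3191, 0.3829, 0.2980]

t=0: π = [0.1250, 0.3750, 0.5000]
t=1: π = [0.3542, 0.4167, 0.2292]
t=2: π = [0.3021, 0.3715, 0.3264]
t=3: π = [0.3258, 0.3877, 0.2865]
t=4: π = [0.3165, 0.3811, 0.3025]
t=5: π = [0.3202, 0.3837, 0.2960]
t=6: π = [0.3187, 0.3827, 0.2986]
t=7: π = [0.3193, 0.3831, 0.2976]
t=8: π = [0.3191, 0.3829, 0.2980]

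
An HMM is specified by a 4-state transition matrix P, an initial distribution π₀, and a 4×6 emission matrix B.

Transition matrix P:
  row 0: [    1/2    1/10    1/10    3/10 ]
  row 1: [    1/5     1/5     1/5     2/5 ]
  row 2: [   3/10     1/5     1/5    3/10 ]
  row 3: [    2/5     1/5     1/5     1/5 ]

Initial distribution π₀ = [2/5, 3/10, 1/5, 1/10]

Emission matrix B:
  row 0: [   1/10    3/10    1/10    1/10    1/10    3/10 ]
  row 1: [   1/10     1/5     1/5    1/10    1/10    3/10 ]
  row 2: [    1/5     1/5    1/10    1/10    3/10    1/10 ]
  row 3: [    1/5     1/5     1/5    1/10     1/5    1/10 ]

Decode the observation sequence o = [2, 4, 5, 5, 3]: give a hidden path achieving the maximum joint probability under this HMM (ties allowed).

t=0: δ = [4.000e-02, 6.000e-02, 2.000e-02, 2.000e-02]  (obs o_0=2)
t=1: δ = [2.000e-03, 1.200e-03, 3.600e-03, 4.800e-03]  ψ = [0, 1, 1, 1]  (obs o_1=4)
t=2: δ = [5.760e-04, 2.880e-04, 9.600e-05, 1.080e-04]  ψ = [3, 3, 3, 2]  (obs o_2=5)
t=3: δ = [8.640e-05, 1.728e-05, 5.760e-06, 1.728e-05]  ψ = [0, 0, 0, 0]  (obs o_3=5)
t=4: δ = [4.320e-06, 8.640e-07, 8.640e-07, 2.592e-06]  ψ = [0, 0, 0, 0]  (obs o_4=3)
backtrack: best end state = 0; path = [1, 3, 0, 0, 0]

path = [1, 3, 0, 0, 0]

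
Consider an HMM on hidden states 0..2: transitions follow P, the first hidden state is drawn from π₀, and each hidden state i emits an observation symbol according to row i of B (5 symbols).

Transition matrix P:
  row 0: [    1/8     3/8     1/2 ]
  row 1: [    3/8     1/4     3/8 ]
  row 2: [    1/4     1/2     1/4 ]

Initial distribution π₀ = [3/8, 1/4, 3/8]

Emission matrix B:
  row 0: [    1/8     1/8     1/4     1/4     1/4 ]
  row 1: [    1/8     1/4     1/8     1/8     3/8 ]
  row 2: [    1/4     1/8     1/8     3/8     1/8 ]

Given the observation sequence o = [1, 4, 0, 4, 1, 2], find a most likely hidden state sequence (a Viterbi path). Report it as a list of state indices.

t=0: δ = [4.688e-02, 6.250e-02, 4.688e-02]  (obs o_0=1)
t=1: δ = [5.859e-03, 8.789e-03, 2.930e-03]  ψ = [1, 2, 0]  (obs o_1=4)
t=2: δ = [4.120e-04, 2.747e-04, 8.240e-04]  ψ = [1, 0, 1]  (obs o_2=0)
t=3: δ = [5.150e-05, 1.545e-04, 2.575e-05]  ψ = [2, 2, 0]  (obs o_3=4)
t=4: δ = [7.242e-06, 9.656e-06, 7.242e-06]  ψ = [1, 1, 1]  (obs o_4=1)
t=5: δ = [9.052e-07, 4.526e-07, 4.526e-07]  ψ = [1, 2, 0]  (obs o_5=2)
backtrack: best end state = 0; path = [2, 1, 2, 1, 1, 0]

path = [2, 1, 2, 1, 1, 0]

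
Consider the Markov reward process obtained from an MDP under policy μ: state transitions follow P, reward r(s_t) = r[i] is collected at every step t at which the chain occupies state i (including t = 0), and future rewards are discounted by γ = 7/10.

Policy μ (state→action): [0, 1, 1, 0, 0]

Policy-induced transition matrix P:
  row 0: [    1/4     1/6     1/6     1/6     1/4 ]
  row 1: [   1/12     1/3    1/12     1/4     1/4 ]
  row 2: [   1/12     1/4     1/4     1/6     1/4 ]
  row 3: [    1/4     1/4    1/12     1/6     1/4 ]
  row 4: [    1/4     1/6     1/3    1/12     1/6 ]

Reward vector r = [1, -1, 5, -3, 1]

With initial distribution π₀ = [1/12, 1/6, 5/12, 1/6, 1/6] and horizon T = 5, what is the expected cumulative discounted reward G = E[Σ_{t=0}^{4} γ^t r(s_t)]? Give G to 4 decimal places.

G = 2.7769

t=0: π = [0.0833, 0.1667, 0.4167, 0.1667, 0.1667], E[r] = 1.6667, γ^t·E[r] = 1.666667, running G = 1.666667
t=1: π = [0.1528, 0.2431, 0.2014, 0.1667, 0.2361], E[r] = 0.6528, γ^t·E[r] = 0.456944, running G = 2.123611
t=2: π = [0.1759, 0.2378, 0.1887, 0.1672, 0.2303], E[r] = 0.6100, γ^t·E[r] = 0.298877, running G = 2.422488
t=3: π = [0.1789, 0.2360, 0.1870, 0.1673, 0.2308], E[r] = 0.6070, γ^t·E[r] = 0.208189, running G = 2.630677
t=4: π = [0.1795, 0.2355, 0.1871, 0.1671, 0.2308], E[r] = 0.6090, γ^t·E[r] = 0.146228, running G = 2.776905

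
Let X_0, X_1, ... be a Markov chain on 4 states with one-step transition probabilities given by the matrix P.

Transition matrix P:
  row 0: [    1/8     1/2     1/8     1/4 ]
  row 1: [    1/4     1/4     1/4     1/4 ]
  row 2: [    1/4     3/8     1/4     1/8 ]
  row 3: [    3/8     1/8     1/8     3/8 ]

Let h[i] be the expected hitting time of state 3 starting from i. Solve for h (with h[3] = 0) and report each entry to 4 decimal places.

First-step conditioning: h[3] = 0; for i ≠ 3, h[i] = 1 + Σ_k P[i][k]·h[k].
  h[0] = 1 + 1/8·h[0] + 1/2·h[1] + 1/8·h[2]
  h[1] = 1 + 1/4·h[0] + 1/4·h[1] + 1/4·h[2]
  h[2] = 1 + 1/4·h[0] + 3/8·h[1] + 1/4·h[2]
Solving the 3×3 linear system over states ≠ 3 gives exactly h = [71/16, 9/2, 81/16, 0] (h[3] = 0 is the target).

h = [4.4375, 4.5000, 5.0625, 0.0000]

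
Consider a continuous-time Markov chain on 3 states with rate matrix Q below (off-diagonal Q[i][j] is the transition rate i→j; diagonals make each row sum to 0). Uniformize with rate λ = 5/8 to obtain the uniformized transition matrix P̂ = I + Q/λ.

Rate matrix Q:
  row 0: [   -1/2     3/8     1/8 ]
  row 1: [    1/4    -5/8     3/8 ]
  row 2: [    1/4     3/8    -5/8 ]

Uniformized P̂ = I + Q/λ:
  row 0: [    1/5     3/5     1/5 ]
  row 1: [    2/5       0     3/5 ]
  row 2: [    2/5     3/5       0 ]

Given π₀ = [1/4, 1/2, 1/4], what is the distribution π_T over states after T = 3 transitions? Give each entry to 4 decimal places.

π = [0.3340, 0.3480, 0.3180]

t=0: π = [0.2500, 0.5000, 0.2500]
t=1: π = [0.3500, 0.3000, 0.3500]
t=2: π = [0.3300, 0.4200, 0.2500]
t=3: π = [0.3340, 0.3480, 0.3180]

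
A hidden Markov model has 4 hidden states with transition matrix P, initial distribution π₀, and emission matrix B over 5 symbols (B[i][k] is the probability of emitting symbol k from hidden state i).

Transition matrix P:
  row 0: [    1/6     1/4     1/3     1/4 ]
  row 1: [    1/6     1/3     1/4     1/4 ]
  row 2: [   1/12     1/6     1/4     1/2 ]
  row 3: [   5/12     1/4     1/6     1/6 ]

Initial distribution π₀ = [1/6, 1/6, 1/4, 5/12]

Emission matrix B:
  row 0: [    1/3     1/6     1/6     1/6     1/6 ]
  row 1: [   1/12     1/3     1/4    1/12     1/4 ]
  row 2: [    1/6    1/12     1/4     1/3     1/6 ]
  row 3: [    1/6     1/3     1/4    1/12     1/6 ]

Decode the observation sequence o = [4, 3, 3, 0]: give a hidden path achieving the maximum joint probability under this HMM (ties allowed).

t=0: δ = [2.778e-02, 4.167e-02, 4.167e-02, 6.944e-02]  (obs o_0=4)
t=1: δ = [4.823e-03, 1.447e-03, 3.858e-03, 1.736e-03]  ψ = [3, 3, 3, 2]  (obs o_1=3)
t=2: δ = [1.340e-04, 1.005e-04, 5.358e-04, 1.608e-04]  ψ = [0, 0, 0, 2]  (obs o_2=3)
t=3: δ = [2.233e-05, 7.442e-06, 2.233e-05, 4.465e-05]  ψ = [3, 2, 2, 2]  (obs o_3=0)
backtrack: best end state = 3; path = [3, 0, 2, 3]

path = [3, 0, 2, 3]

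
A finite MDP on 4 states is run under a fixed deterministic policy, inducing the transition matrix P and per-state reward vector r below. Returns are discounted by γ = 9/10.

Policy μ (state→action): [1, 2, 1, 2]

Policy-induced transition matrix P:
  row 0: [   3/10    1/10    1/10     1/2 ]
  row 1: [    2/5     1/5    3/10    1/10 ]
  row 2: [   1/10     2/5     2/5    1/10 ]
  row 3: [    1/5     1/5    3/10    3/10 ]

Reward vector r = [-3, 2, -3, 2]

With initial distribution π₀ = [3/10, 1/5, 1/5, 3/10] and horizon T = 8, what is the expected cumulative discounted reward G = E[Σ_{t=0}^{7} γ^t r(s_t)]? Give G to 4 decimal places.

t=0: π = [0.3000, 0.2000, 0.2000, 0.3000], E[r] = -0.5000, γ^t·E[r] = -0.500000, running G = -0.500000
t=1: π = [0.2500, 0.2100, 0.2600, 0.2800], E[r] = -0.5500, γ^t·E[r] = -0.495000, running G = -0.995000
t=2: π = [0.2410, 0.2270, 0.2760, 0.2560], E[r] = -0.5850, γ^t·E[r] = -0.473850, running G = -1.468850
t=3: π = [0.2419, 0.2311, 0.2794, 0.2476], E[r] = -0.6065, γ^t·E[r] = -0.442139, running G = -1.910989
t=4: π = [0.2425, 0.2317, 0.2796, 0.2463], E[r] = -0.6102, γ^t·E[r] = -0.400319, running G = -2.311308
t=5: π = [0.2426, 0.2317, 0.2795, 0.2462], E[r] = -0.6105, γ^t·E[r] = -0.360468, running G = -2.671775
t=6: π = [0.2426, 0.2316, 0.2794, 0.2463], E[r] = -0.6104, γ^t·E[r] = -0.324365, running G = -2.996141
t=7: π = [0.2426, 0.2316, 0.2794, 0.2463], E[r] = -0.6103, γ^t·E[r] = -0.291907, running G = -3.288048

G = -3.2880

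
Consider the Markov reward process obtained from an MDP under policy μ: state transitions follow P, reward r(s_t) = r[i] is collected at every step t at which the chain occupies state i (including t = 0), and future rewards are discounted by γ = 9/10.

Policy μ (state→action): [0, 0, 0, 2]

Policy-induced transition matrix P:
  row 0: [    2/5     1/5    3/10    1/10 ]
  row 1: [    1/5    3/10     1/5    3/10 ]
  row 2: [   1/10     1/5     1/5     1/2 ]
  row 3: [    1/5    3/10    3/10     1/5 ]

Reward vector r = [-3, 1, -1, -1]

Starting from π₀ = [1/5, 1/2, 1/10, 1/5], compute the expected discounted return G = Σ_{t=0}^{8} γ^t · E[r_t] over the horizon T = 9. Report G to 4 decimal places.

t=0: π = [0.2000, 0.5000, 0.1000, 0.2000], E[r] = -0.4000, γ^t·E[r] = -0.400000, running G = -0.400000
t=1: π = [0.2300, 0.2700, 0.2400, 0.2600], E[r] = -0.9200, γ^t·E[r] = -0.828000, running G = -1.228000
t=2: π = [0.2220, 0.2530, 0.2490, 0.2760], E[r] = -0.9380, γ^t·E[r] = -0.759780, running G = -1.987780
t=3: π = [0.2195, 0.2529, 0.2498, 0.2778], E[r] = -0.9332, γ^t·E[r] = -0.680303, running G = -2.668083
t=4: π = [0.2189, 0.2531, 0.2497, 0.2783], E[r] = -0.9317, γ^t·E[r] = -0.611288, running G = -3.279371
t=5: π = [0.2188, 0.2531, 0.2497, 0.2783], E[r] = -0.9314, γ^t·E[r] = -0.549954, running G = -3.829325
t=6: π = [0.2188, 0.2531, 0.2497, 0.2783], E[r] = -0.9313, γ^t·E[r] = -0.494924, running G = -4.324249
t=7: π = [0.2188, 0.2531, 0.2497, 0.2784], E[r] = -0.9313, γ^t·E[r] = -0.445426, running G = -4.769675
t=8: π = [0.2188, 0.2531, 0.2497, 0.2784], E[r] = -0.9313, γ^t·E[r] = -0.400882, running G = -5.170557

G = -5.1706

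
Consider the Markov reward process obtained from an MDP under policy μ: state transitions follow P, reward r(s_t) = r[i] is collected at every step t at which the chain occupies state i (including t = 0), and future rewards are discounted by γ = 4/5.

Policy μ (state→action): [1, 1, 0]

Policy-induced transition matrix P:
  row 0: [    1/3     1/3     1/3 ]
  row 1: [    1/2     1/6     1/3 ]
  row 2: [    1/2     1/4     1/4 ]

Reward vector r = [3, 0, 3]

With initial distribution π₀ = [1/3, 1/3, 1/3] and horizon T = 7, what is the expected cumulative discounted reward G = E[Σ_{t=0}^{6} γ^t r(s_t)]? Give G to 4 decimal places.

G = 8.5479

t=0: π = [0.3333, 0.3333, 0.3333], E[r] = 2.0000, γ^t·E[r] = 2.000000, running G = 2.000000
t=1: π = [0.4444, 0.2500, 0.3056], E[r] = 2.2500, γ^t·E[r] = 1.800000, running G = 3.800000
t=2: π = [0.4259, 0.2662, 0.3079], E[r] = 2.2014, γ^t·E[r] = 1.408889, running G = 5.208889
t=3: π = [0.4290, 0.2633, 0.3077], E[r] = 2.2101, γ^t·E[r] = 1.131556, running G = 6.340444
t=4: π = [0.4285, 0.2638, 0.3077], E[r] = 2.2086, γ^t·E[r] = 0.904632, running G = 7.245077
t=5: π = [0.4286, 0.2637, 0.3077], E[r] = 2.2088, γ^t·E[r] = 0.723789, running G = 7.968865
t=6: π = [0.4286, 0.2637, 0.3077], E[r] = 2.2088, γ^t·E[r] = 0.579020, running G = 8.547885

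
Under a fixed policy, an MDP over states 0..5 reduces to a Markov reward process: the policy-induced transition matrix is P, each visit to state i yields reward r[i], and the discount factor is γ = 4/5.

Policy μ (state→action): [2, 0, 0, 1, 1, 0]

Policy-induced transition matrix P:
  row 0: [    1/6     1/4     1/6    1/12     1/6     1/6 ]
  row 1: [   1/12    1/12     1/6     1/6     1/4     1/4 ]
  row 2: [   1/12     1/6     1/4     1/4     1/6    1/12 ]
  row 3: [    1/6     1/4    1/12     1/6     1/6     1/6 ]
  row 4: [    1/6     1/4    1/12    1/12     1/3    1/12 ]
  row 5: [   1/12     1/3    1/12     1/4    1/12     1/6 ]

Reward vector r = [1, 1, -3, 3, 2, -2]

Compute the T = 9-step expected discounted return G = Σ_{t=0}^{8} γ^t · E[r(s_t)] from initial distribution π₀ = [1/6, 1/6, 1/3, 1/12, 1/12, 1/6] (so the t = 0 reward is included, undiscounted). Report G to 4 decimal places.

G = 1.1084

t=0: π = [0.1667, 0.1667, 0.3333, 0.0833, 0.0833, 0.1667], E[r] = -0.5833, γ^t·E[r] = -0.583333, running G = -0.583333
t=1: π = [0.1111, 0.2083, 0.1667, 0.1875, 0.1806, 0.1458], E[r] = 0.4514, γ^t·E[r] = 0.361111, running G = -0.222222
t=2: π = [0.1233, 0.2135, 0.1377, 0.1684, 0.2020, 0.1551], E[r] = 0.5226, γ^t·E[r] = 0.334444, running G = 0.112222
t=3: π = [0.1245, 0.2159, 0.1344, 0.1640, 0.2052, 0.1562], E[r] = 0.5272, γ^t·E[r] = 0.269951, running G = 0.382173
t=4: π = [0.1245, 0.2158, 0.1341, 0.1634, 0.2058, 0.1564], E[r] = 0.5272, γ^t·E[r] = 0.215952, running G = 0.598125
t=5: π = [0.1245, 0.2159, 0.1340, 0.1633, 0.2059, 0.1563], E[r] = 0.5275, γ^t·E[r] = 0.172845, running G = 0.770970
t=6: π = [0.1245, 0.2159, 0.1340, 0.1633, 0.2060, 0.1563], E[r] = 0.5275, γ^t·E[r] = 0.138278, running G = 0.909247
t=7: π = [0.1245, 0.2159, 0.1340, 0.1633, 0.2060, 0.1563], E[r] = 0.5275, γ^t·E[r] = 0.110624, running G = 1.019871
t=8: π = [0.1245, 0.2159, 0.1340, 0.1633, 0.2060, 0.1563], E[r] = 0.5275, γ^t·E[r] = 0.088499, running G = 1.108370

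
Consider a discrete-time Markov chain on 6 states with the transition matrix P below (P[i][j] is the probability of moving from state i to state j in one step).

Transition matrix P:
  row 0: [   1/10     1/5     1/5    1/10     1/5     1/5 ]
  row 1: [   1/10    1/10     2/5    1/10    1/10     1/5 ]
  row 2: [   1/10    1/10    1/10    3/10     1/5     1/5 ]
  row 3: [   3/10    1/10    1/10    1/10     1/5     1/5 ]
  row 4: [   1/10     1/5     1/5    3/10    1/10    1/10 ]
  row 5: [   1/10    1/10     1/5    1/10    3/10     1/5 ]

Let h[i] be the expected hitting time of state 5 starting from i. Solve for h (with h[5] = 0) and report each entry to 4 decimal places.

First-step conditioning: h[5] = 0; for i ≠ 5, h[i] = 1 + Σ_k P[i][k]·h[k].
  h[0] = 1 + 1/10·h[0] + 1/5·h[1] + 1/5·h[2] + 1/10·h[3] + 1/5·h[4]
  h[1] = 1 + 1/10·h[0] + 1/10·h[1] + 2/5·h[2] + 1/10·h[3] + 1/10·h[4]
  h[2] = 1 + 1/10·h[0] + 1/10·h[1] + 1/10·h[2] + 3/10·h[3] + 1/5·h[4]
  h[3] = 1 + 3/10·h[0] + 1/10·h[1] + 1/10·h[2] + 1/10·h[3] + 1/5·h[4]
  h[4] = 1 + 1/10·h[0] + 1/5·h[1] + 1/5·h[2] + 3/10·h[3] + 1/10·h[4]
Solving the 5×5 linear system over states ≠ 5 gives exactly h = [13796/2527, 13684/2527, 13808/2527, 13806/2527, 15052/2527, 0] (h[5] = 0 is the target).

h = [5.4594, 5.4151, 5.4642, 5.4634, 5.9565, 0.0000]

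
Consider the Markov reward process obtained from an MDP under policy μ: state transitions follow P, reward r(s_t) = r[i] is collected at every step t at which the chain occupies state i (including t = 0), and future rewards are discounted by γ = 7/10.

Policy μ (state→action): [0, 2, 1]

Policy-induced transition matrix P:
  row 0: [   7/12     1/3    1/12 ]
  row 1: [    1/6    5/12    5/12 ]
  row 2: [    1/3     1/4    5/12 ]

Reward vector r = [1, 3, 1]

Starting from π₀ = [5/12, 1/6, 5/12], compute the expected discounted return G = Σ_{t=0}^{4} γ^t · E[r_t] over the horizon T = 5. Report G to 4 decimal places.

G = 4.2673

t=0: π = [0.4167, 0.1667, 0.4167], E[r] = 1.3333, γ^t·E[r] = 1.333333, running G = 1.333333
t=1: π = [0.4097, 0.3125, 0.2778], E[r] = 1.6250, γ^t·E[r] = 1.137500, running G = 2.470833
t=2: π = [0.3837, 0.3362, 0.2801], E[r] = 1.6725, γ^t·E[r] = 0.819502, running G = 3.290336
t=3: π = [0.3732, 0.3380, 0.2888], E[r] = 1.6760, γ^t·E[r] = 0.574876, running G = 3.865211
t=4: π = [0.3703, 0.3374, 0.2923], E[r] = 1.6749, γ^t·E[r] = 0.402137, running G = 4.267348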